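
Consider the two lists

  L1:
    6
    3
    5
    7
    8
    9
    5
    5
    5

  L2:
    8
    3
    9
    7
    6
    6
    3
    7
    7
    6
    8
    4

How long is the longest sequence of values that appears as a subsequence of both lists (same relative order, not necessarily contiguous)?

4

Let dp[i][j] be the LCS length of the first i values of L1 and the first j values of L2. dp[i][j] = dp[i-1][j-1]+1 when the i-th and j-th values match, else max(dp[i-1][j], dp[i][j-1]).
    ·  8  3  9  7  6  6  3  7  7  6  8  4
 ·  0  0  0  0  0  0  0  0  0  0  0  0  0
 6  0  0  0  0  0  1  1  1  1  1  1  1  1
 3  0  0  1  1  1  1  1  2  2  2  2  2  2
 5  0  0  1  1  1  1  1  2  2  2  2  2  2
 7  0  0  1  1  2  2  2  2  3  3  3  3  3
 8  0  1  1  1  2  2  2  2  3  3  3  4  4
 9  0  1  1  2  2  2  2  2  3  3  3  4  4
 5  0  1  1  2  2  2  2  2  3  3  3  4  4
 5  0  1  1  2  2  2  2  2  3  3  3  4  4
 5  0  1  1  2  2  2  2  2  3  3  3  4  4
dp[9][12] = 4. One LCS (by backtracking along matches): 6, 3, 7, 8.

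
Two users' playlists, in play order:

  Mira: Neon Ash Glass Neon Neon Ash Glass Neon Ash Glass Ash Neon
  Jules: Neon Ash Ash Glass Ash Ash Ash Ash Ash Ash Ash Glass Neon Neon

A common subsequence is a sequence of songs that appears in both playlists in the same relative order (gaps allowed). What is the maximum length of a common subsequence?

7

Match Neon at Mira[1]=Jules[1], Ash at Mira[2]=Jules[3], Glass at Mira[3]=Jules[4], Ash at Mira[6]=Jules[11], Glass at Mira[7]=Jules[12], Neon at Mira[8]=Jules[13], Neon at Mira[12]=Jules[14] — 7 songs in the same relative order in both. Since dp[12][14] = 7, nothing longer is possible.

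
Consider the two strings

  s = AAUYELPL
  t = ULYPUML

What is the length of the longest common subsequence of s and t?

Let dp[i][j] be the LCS length of the first i characters of s and the first j characters of t. dp[i][j] = dp[i-1][j-1]+1 when the i-th and j-th characters match, else max(dp[i-1][j], dp[i][j-1]).
    ·  U  L  Y  P  U  M  L
 ·  0  0  0  0  0  0  0  0
 A  0  0  0  0  0  0  0  0
 A  0  0  0  0  0  0  0  0
 U  0  1  1  1  1  1  1  1
 Y  0  1  1  2  2  2  2  2
 E  0  1  1  2  2  2  2  2
 L  0  1  2  2  2  2  2  3
 P  0  1  2  2  3  3  3  3
 L  0  1  2  2  3  3  3  4
dp[8][7] = 4. One LCS (by backtracking along matches): UYPL.

4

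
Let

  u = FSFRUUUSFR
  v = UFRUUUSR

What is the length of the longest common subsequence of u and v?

Pick F at u[3]=v[2]; then R at u[4]=v[3]; then U at u[5]=v[4]; then U at u[6]=v[5]; then U at u[7]=v[6]; then S at u[8]=v[7]; then R at u[10]=v[8]; all 7 characters appear in both, in order. Since dp[10][8] = 7, nothing longer is possible.

7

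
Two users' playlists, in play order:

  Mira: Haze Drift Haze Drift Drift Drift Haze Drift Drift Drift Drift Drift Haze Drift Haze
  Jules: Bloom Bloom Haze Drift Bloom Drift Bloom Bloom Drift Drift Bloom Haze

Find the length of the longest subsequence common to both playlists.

Match Haze at Mira[1]=Jules[3], Drift at Mira[2]=Jules[4], Drift at Mira[4]=Jules[6], Drift at Mira[5]=Jules[9], Drift at Mira[6]=Jules[10], Haze at Mira[15]=Jules[12] — 6 songs in the same relative order in both, and the DP table's final entry dp[15][12] is also 6, so no common subsequence is longer.

6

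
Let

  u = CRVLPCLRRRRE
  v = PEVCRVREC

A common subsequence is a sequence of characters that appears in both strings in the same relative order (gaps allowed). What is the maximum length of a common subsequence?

5

One common subsequence of length 5: C at u[1]=v[4]; then R at u[2]=v[5]; then V at u[3]=v[6]; then R at u[11]=v[7]; then E at u[12]=v[8], and the DP table's final entry dp[12][9] is also 5, so no common subsequence is longer.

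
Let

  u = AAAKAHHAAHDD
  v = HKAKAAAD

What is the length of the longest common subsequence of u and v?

One common subsequence of length 6: A at u[3]=v[3], then K at u[4]=v[4], then A at u[5]=v[5], then A at u[8]=v[6], then A at u[9]=v[7], then D at u[12]=v[8]. Since dp[12][8] = 6, nothing longer is possible.

6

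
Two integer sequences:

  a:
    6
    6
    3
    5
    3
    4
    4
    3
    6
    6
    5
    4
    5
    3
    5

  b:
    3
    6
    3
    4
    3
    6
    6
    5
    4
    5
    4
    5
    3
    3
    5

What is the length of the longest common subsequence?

11

Taking 6 at a[2]=b[2], then 3 at a[5]=b[3], then 4 at a[7]=b[4], then 3 at a[8]=b[5], then 6 at a[9]=b[6], then 6 at a[10]=b[7], then 5 at a[11]=b[10], then 4 at a[12]=b[11], then 5 at a[13]=b[12], then 3 at a[14]=b[14], then 5 at a[15]=b[15] gives a common subsequence of length 11. dp[15][15] = 11 confirms this is the maximum.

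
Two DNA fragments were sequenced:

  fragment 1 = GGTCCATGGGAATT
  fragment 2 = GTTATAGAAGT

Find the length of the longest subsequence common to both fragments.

Pick G at fragment 1[1]=fragment 2[1], then T at fragment 1[3]=fragment 2[3], then A at fragment 1[6]=fragment 2[4], then T at fragment 1[7]=fragment 2[5], then G at fragment 1[10]=fragment 2[7], then A at fragment 1[11]=fragment 2[8], then A at fragment 1[12]=fragment 2[9], then T at fragment 1[14]=fragment 2[11]; all 8 bases appear in both, in order, and the DP table's final entry dp[14][11] is also 8, so no common subsequence is longer.

8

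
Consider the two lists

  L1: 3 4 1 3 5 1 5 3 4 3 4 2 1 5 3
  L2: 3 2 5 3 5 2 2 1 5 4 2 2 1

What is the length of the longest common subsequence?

8

Pick 3 (L1 #1, L2 #1), 3 (L1 #4, L2 #4), 5 (L1 #5, L2 #5), 1 (L1 #6, L2 #8), 5 (L1 #7, L2 #9), 4 (L1 #9, L2 #10), 2 (L1 #12, L2 #12), 1 (L1 #13, L2 #13); all 8 values appear in both, in order. Since dp[15][13] = 8, nothing longer is possible.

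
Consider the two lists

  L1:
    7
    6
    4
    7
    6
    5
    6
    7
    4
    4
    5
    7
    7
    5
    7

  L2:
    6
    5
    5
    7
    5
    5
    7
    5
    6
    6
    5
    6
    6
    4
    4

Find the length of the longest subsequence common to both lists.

7

Pick 7 (L1 #1, L2 #7), then 6 (L1 #2, L2 #9), then 6 (L1 #5, L2 #10), then 5 (L1 #6, L2 #11), then 6 (L1 #7, L2 #13), then 4 (L1 #9, L2 #14), then 4 (L1 #10, L2 #15); all 7 values appear in both, in order. The LCS DP gives dp[15][15] = 7, so this is optimal.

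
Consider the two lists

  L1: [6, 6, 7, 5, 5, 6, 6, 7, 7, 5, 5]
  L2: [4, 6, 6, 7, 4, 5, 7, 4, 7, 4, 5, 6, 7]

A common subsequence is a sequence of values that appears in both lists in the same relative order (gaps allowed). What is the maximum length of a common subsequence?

7

Let dp[i][j] be the LCS length of the first i values of L1 and the first j values of L2. dp[i][j] = dp[i-1][j-1]+1 when the i-th and j-th values match, else max(dp[i-1][j], dp[i][j-1]).
    ·  4  6  6  7  4  5  7  4  7  4  5  6  7
 ·  0  0  0  0  0  0  0  0  0  0  0  0  0  0
 6  0  0  1  1  1  1  1  1  1  1  1  1  1  1
 6  0  0  1  2  2  2  2  2  2  2  2  2  2  2
 7  0  0  1  2  3  3  3  3  3  3  3  3  3  3
 5  0  0  1  2  3  3  4  4  4  4  4  4  4  4
 5  0  0  1  2  3  3  4  4  4  4  4  5  5  5
 6  0  0  1  2  3  3  4  4  4  4  4  5  6  6
 6  0  0  1  2  3  3  4  4  4  4  4  5  6  6
 7  0  0  1  2  3  3  4  5  5  5  5  5  6  7
 7  0  0  1  2  3  3  4  5  5  6  6  6  6  7
 5  0  0  1  2  3  3  4  5  5  6  6  7  7  7
 5  0  0  1  2  3  3  4  5  5  6  6  7  7  7
dp[11][13] = 7. One LCS (by backtracking along matches): 6, 6, 7, 5, 5, 6, 7.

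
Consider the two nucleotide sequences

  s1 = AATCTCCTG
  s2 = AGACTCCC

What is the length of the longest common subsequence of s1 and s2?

Let dp[i][j] be the LCS length of the first i bases of s1 and the first j bases of s2. dp[i][j] = dp[i-1][j-1]+1 when the i-th and j-th bases match, else max(dp[i-1][j], dp[i][j-1]).
    ·  A  G  A  C  T  C  C  C
 ·  0  0  0  0  0  0  0  0  0
 A  0  1  1  1  1  1  1  1  1
 A  0  1  1  2  2  2  2  2  2
 T  0  1  1  2  2  3  3  3  3
 C  0  1  1  2  3  3  4  4  4
 T  0  1  1  2  3  4  4  4  4
 C  0  1  1  2  3  4  5  5  5
 C  0  1  1  2  3  4  5  6  6
 T  0  1  1  2  3  4  5  6  6
 G  0  1  2  2  3  4  5  6  6
dp[9][8] = 6. One LCS (by backtracking along matches): AATCCC.

6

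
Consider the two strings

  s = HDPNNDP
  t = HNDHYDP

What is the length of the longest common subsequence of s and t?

Taking H [1,1], D [2,3], D [6,6], P [7,7] gives a common subsequence of length 4, and the DP table's final entry dp[7][7] is also 4, so no common subsequence is longer.

4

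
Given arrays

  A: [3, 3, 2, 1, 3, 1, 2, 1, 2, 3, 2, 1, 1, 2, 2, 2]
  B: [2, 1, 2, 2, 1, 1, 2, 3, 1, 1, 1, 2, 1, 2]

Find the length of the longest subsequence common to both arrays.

10

Taking 2 [3,1] → 1 [4,2] → 1 [6,5] → 1 [8,6] → 2 [9,7] → 3 [10,8] → 1 [12,10] → 1 [13,11] → 2 [14,12] → 2 [16,14] gives a common subsequence of length 10. The LCS DP gives dp[16][14] = 10, so this is optimal.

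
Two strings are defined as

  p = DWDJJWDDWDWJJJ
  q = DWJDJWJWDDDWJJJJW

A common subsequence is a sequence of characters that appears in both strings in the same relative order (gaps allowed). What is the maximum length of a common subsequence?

13

One common subsequence of length 13: D [1,1]; then W [2,2]; then D [3,4]; then J [4,5]; then J [5,7]; then W [6,8]; then D [7,9]; then D [8,10]; then D [10,11]; then W [11,12]; then J [12,14]; then J [13,15]; then J [14,16]. Since dp[14][17] = 13, nothing longer is possible.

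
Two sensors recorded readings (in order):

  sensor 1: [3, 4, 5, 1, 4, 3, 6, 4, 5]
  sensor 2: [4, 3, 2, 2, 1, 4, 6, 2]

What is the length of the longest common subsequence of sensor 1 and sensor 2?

4

Let dp[i][j] be the LCS length of the first i values of sensor 1 and the first j values of sensor 2. dp[i][j] = dp[i-1][j-1]+1 when the i-th and j-th values match, else max(dp[i-1][j], dp[i][j-1]).
    ·  4  3  2  2  1  4  6  2
 ·  0  0  0  0  0  0  0  0  0
 3  0  0  1  1  1  1  1  1  1
 4  0  1  1  1  1  1  2  2  2
 5  0  1  1  1  1  1  2  2  2
 1  0  1  1  1  1  2  2  2  2
 4  0  1  1  1  1  2  3  3  3
 3  0  1  2  2  2  2  3  3  3
 6  0  1  2  2  2  2  3  4  4
 4  0  1  2  2  2  2  3  4  4
 5  0  1  2  2  2  2  3  4  4
dp[9][8] = 4. One LCS (by backtracking along matches): 3, 1, 4, 6.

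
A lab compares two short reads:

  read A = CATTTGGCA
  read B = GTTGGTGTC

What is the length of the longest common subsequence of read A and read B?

Let dp[i][j] be the LCS length of the first i bases of read A and the first j bases of read B. dp[i][j] = dp[i-1][j-1]+1 when the i-th and j-th bases match, else max(dp[i-1][j], dp[i][j-1]).
    ·  G  T  T  G  G  T  G  T  C
 ·  0  0  0  0  0  0  0  0  0  0
 C  0  0  0  0  0  0  0  0  0  1
 A  0  0  0  0  0  0  0  0  0  1
 T  0  0  1  1  1  1  1  1  1  1
 T  0  0  1  2  2  2  2  2  2  2
 T  0  0  1  2  2  2  3  3  3  3
 G  0  1  1  2  3  3  3  4  4  4
 G  0  1  1  2  3  4  4  4  4  4
 C  0  1  1  2  3  4  4  4  4  5
 A  0  1  1  2  3  4  4  4  4  5
dp[9][9] = 5. One LCS (by backtracking along matches): TTTGC.

5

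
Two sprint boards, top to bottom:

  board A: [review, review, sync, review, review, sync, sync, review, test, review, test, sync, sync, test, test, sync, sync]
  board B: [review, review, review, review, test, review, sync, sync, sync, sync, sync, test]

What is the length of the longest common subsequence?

10

One common subsequence of length 10: review at board A[2]=board B[1], review at board A[4]=board B[2], review at board A[5]=board B[3], review at board A[8]=board B[4], test at board A[9]=board B[5], review at board A[10]=board B[6], sync at board A[12]=board B[8], sync at board A[13]=board B[9], sync at board A[16]=board B[10], sync at board A[17]=board B[11]. dp[17][12] = 10 confirms this is the maximum.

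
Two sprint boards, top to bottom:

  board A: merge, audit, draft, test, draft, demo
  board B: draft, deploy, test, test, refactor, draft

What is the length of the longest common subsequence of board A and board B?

3

Taking draft (board A #3, board B #1), then test (board A #4, board B #4), then draft (board A #5, board B #6) gives a common subsequence of length 3. The LCS DP gives dp[6][6] = 3, so this is optimal.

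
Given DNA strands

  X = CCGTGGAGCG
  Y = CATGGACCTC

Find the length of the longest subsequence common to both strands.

Pick C at X[1]=Y[1], then T at X[4]=Y[3], then G at X[5]=Y[4], then G at X[6]=Y[5], then A at X[7]=Y[6], then C at X[9]=Y[10]; all 6 bases appear in both, in order. Since dp[10][10] = 6, nothing longer is possible.

6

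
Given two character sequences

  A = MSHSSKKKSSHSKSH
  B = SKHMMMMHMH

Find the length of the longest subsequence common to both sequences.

4

Match S [2,1], then H [3,3], then H [11,8], then H [15,10] — 4 characters in the same relative order in both. dp[15][10] = 4 confirms this is the maximum.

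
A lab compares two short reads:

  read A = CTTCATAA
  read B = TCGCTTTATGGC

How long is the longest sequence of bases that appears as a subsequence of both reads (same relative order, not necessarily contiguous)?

5

Taking C (read A #1, read B #4) → T (read A #2, read B #6) → T (read A #3, read B #7) → A (read A #5, read B #8) → T (read A #6, read B #9) gives a common subsequence of length 5. Since dp[8][12] = 5, nothing longer is possible.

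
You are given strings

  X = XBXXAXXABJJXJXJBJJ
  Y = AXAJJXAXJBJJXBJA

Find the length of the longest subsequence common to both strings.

11

Taking A at X[5]=Y[1]; then X at X[7]=Y[2]; then A at X[8]=Y[3]; then J at X[10]=Y[4]; then J at X[11]=Y[5]; then X at X[12]=Y[6]; then X at X[14]=Y[8]; then J at X[15]=Y[9]; then B at X[16]=Y[10]; then J at X[17]=Y[12]; then J at X[18]=Y[15] gives a common subsequence of length 11. The LCS DP gives dp[18][16] = 11, so this is optimal.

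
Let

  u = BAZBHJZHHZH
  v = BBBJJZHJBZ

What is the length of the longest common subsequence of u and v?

6

One common subsequence of length 6: B (u #1, v #2) → B (u #4, v #3) → J (u #6, v #5) → Z (u #7, v #6) → H (u #8, v #7) → Z (u #10, v #10). The LCS DP gives dp[11][10] = 6, so this is optimal.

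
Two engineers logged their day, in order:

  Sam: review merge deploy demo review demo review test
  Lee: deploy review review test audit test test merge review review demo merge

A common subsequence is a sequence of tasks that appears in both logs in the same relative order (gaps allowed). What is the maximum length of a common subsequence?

Pick review at Sam[1]=Lee[3]; then merge at Sam[2]=Lee[8]; then review at Sam[5]=Lee[10]; then demo at Sam[6]=Lee[11]; all 4 tasks appear in both, in order. Since dp[8][12] = 4, nothing longer is possible.

4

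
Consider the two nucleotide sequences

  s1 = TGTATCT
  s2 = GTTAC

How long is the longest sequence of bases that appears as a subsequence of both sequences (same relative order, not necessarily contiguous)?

Let dp[i][j] be the LCS length of the first i bases of s1 and the first j bases of s2. dp[i][j] = dp[i-1][j-1]+1 when the i-th and j-th bases match, else max(dp[i-1][j], dp[i][j-1]).
    ·  G  T  T  A  C
 ·  0  0  0  0  0  0
 T  0  0  1  1  1  1
 G  0  1  1  1  1  1
 T  0  1  2  2  2  2
 A  0  1  2  2  3  3
 T  0  1  2  3  3  3
 C  0  1  2  3  3  4
 T  0  1  2  3  3  4
dp[7][5] = 4. One LCS (by backtracking along matches): TTAC.

4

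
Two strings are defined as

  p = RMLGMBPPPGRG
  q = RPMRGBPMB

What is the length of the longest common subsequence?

5

Pick R [1,1] → M [2,3] → G [4,5] → M [5,8] → B [6,9]; all 5 characters appear in both, in order. The LCS DP gives dp[12][9] = 5, so this is optimal.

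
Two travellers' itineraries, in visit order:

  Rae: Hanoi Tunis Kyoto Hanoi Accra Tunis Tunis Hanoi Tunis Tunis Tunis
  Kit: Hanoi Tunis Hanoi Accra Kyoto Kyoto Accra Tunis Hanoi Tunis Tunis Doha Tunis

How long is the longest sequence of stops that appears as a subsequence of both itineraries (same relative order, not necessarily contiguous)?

9

Taking Hanoi (Rae #1, Kit #1), then Tunis (Rae #2, Kit #2), then Kyoto (Rae #3, Kit #6), then Accra (Rae #5, Kit #7), then Tunis (Rae #7, Kit #8), then Hanoi (Rae #8, Kit #9), then Tunis (Rae #9, Kit #10), then Tunis (Rae #10, Kit #11), then Tunis (Rae #11, Kit #13) gives a common subsequence of length 9, and the DP table's final entry dp[11][13] is also 9, so no common subsequence is longer.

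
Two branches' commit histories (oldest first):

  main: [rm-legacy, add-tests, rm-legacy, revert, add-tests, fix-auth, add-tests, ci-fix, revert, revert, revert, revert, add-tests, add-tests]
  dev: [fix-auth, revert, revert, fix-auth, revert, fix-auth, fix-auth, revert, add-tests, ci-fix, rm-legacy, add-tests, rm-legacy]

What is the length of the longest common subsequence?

7

One common subsequence of length 7: fix-auth (main #6, dev #1), revert (main #9, dev #2), revert (main #10, dev #3), revert (main #11, dev #5), revert (main #12, dev #8), add-tests (main #13, dev #9), add-tests (main #14, dev #12), and the DP table's final entry dp[14][13] is also 7, so no common subsequence is longer.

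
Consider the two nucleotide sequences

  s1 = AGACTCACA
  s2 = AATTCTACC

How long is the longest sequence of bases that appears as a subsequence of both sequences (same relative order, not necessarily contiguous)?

Let dp[i][j] be the LCS length of the first i bases of s1 and the first j bases of s2. dp[i][j] = dp[i-1][j-1]+1 when the i-th and j-th bases match, else max(dp[i-1][j], dp[i][j-1]).
    ·  A  A  T  T  C  T  A  C  C
 ·  0  0  0  0  0  0  0  0  0  0
 A  0  1  1  1  1  1  1  1  1  1
 G  0  1  1  1  1  1  1  1  1  1
 A  0  1  2  2  2  2  2  2  2  2
 C  0  1  2  2  2  3  3  3  3  3
 T  0  1  2  3  3  3  4  4  4  4
 C  0  1  2  3  3  4  4  4  5  5
 A  0  1  2  3  3  4  4  5  5  5
 C  0  1  2  3  3  4  4  5  6  6
 A  0  1  2  3  3  4  4  5  6  6
dp[9][9] = 6. One LCS (by backtracking along matches): AACTCC.

6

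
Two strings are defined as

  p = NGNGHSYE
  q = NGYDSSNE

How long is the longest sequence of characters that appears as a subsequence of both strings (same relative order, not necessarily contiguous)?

Let dp[i][j] be the LCS length of the first i characters of p and the first j characters of q. dp[i][j] = dp[i-1][j-1]+1 when the i-th and j-th characters match, else max(dp[i-1][j], dp[i][j-1]).
    ·  N  G  Y  D  S  S  N  E
 ·  0  0  0  0  0  0  0  0  0
 N  0  1  1  1  1  1  1  1  1
 G  0  1  2  2  2  2  2  2  2
 N  0  1  2  2  2  2  2  3  3
 G  0  1  2  2  2  2  2  3  3
 H  0  1  2  2  2  2  2  3  3
 S  0  1  2  2  2  3  3  3  3
 Y  0  1  2  3  3  3  3  3  3
 E  0  1  2  3  3  3  3  3  4
dp[8][8] = 4. One LCS (by backtracking along matches): NGNE.

4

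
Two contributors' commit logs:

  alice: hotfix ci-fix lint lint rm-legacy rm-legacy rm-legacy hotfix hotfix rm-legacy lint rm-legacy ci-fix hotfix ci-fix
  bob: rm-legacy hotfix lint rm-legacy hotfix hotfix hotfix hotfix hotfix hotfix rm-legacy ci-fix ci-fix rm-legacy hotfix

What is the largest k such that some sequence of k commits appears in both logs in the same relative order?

Taking hotfix (alice #1, bob #2), then lint (alice #4, bob #3), then rm-legacy (alice #5, bob #4), then hotfix (alice #8, bob #9), then hotfix (alice #9, bob #10), then rm-legacy (alice #10, bob #11), then rm-legacy (alice #12, bob #14), then hotfix (alice #14, bob #15) gives a common subsequence of length 8, and the DP table's final entry dp[15][15] is also 8, so no common subsequence is longer.

8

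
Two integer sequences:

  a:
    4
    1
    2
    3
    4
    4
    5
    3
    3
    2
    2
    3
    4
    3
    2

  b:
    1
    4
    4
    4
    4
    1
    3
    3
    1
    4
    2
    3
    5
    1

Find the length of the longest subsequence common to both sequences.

7

Pick 4 [1,3], then 4 [5,4], then 4 [6,5], then 3 [8,7], then 3 [9,8], then 2 [11,11], then 3 [12,12]; all 7 values appear in both, in order. The LCS DP gives dp[15][14] = 7, so this is optimal.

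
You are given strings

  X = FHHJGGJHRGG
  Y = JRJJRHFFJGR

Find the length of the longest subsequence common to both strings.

4

Pick F [1,8], J [4,9], G [6,10], R [9,11]; all 4 characters appear in both, in order. Since dp[11][11] = 4, nothing longer is possible.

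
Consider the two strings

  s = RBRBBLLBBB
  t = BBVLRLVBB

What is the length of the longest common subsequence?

Match B (s #2, t #1), B (s #4, t #2), L (s #6, t #4), L (s #7, t #6), B (s #9, t #8), B (s #10, t #9) — 6 characters in the same relative order in both, and the DP table's final entry dp[10][9] is also 6, so no common subsequence is longer.

6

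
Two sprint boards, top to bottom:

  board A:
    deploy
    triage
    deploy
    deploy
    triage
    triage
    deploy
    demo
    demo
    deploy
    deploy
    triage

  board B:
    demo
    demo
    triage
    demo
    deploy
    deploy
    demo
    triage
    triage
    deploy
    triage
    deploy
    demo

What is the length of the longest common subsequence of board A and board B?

7

One common subsequence of length 7: triage (board A #2, board B #3); then deploy (board A #3, board B #5); then deploy (board A #4, board B #6); then triage (board A #5, board B #9); then triage (board A #6, board B #11); then deploy (board A #7, board B #12); then demo (board A #9, board B #13). Since dp[12][13] = 7, nothing longer is possible.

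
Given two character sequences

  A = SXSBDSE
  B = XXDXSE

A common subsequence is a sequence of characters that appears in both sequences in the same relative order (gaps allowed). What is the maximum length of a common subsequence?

4

Let dp[i][j] be the LCS length of the first i characters of A and the first j characters of B. dp[i][j] = dp[i-1][j-1]+1 when the i-th and j-th characters match, else max(dp[i-1][j], dp[i][j-1]).
    ·  X  X  D  X  S  E
 ·  0  0  0  0  0  0  0
 S  0  0  0  0  0  1  1
 X  0  1  1  1  1  1  1
 S  0  1  1  1  1  2  2
 B  0  1  1  1  1  2  2
 D  0  1  1  2  2  2  2
 S  0  1  1  2  2  3  3
 E  0  1  1  2  2  3  4
dp[7][6] = 4. One LCS (by backtracking along matches): XDSE.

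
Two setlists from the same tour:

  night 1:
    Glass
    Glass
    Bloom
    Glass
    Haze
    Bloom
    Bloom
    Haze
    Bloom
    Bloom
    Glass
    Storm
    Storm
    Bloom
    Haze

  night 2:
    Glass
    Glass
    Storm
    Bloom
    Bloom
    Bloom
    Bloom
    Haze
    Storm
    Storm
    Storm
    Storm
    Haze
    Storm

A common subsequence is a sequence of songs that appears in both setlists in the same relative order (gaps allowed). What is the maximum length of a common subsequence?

Taking Glass (night 1 #1, night 2 #1); then Glass (night 1 #2, night 2 #2); then Bloom (night 1 #3, night 2 #5); then Bloom (night 1 #6, night 2 #6); then Bloom (night 1 #7, night 2 #7); then Haze (night 1 #8, night 2 #8); then Storm (night 1 #12, night 2 #11); then Storm (night 1 #13, night 2 #12); then Haze (night 1 #15, night 2 #13) gives a common subsequence of length 9, and the DP table's final entry dp[15][14] is also 9, so no common subsequence is longer.

9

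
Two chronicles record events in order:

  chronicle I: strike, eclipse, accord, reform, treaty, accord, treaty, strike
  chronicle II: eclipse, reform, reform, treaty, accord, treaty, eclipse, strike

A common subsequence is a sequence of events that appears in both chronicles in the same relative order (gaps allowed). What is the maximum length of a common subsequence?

6

One common subsequence of length 6: eclipse [2,1], reform [4,3], treaty [5,4], accord [6,5], treaty [7,6], strike [8,8]. Since dp[8][8] = 6, nothing longer is possible.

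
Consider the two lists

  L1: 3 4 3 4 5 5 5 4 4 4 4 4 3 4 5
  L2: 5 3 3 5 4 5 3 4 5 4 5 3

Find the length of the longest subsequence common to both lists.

Taking 3 at L1[1]=L2[3] → 4 at L1[2]=L2[5] → 3 at L1[3]=L2[7] → 4 at L1[4]=L2[8] → 5 at L1[5]=L2[9] → 5 at L1[7]=L2[11] → 3 at L1[13]=L2[12] gives a common subsequence of length 7. The LCS DP gives dp[15][12] = 7, so this is optimal.

7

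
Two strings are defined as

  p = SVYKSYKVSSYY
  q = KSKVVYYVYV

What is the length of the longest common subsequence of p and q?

Let dp[i][j] be the LCS length of the first i characters of p and the first j characters of q. dp[i][j] = dp[i-1][j-1]+1 when the i-th and j-th characters match, else max(dp[i-1][j], dp[i][j-1]).
    ·  K  S  K  V  V  Y  Y  V  Y  V
 ·  0  0  0  0  0  0  0  0  0  0  0
 S  0  0  1  1  1  1  1  1  1  1  1
 V  0  0  1  1  2  2  2  2  2  2  2
 Y  0  0  1  1  2  2  3  3  3  3  3
 K  0  1  1  2  2  2  3  3  3  3  3
 S  0  1  2  2  2  2  3  3  3  3  3
 Y  0  1  2  2  2  2  3  4  4  4  4
 K  0  1  2  3  3  3  3  4  4  4  4
 V  0  1  2  3  4  4  4  4  5  5  5
 S  0  1  2  3  4  4  4  4  5  5  5
 S  0  1  2  3  4  4  4  4  5  5  5
 Y  0  1  2  3  4  4  5  5  5  6  6
 Y  0  1  2  3  4  4  5  6  6  6  6
dp[12][10] = 6. One LCS (by backtracking along matches): SVYYVY.

6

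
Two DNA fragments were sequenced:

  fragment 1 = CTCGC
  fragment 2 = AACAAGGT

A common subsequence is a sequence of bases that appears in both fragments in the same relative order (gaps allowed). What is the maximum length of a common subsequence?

Let dp[i][j] be the LCS length of the first i bases of fragment 1 and the first j bases of fragment 2. dp[i][j] = dp[i-1][j-1]+1 when the i-th and j-th bases match, else max(dp[i-1][j], dp[i][j-1]).
    ·  A  A  C  A  A  G  G  T
 ·  0  0  0  0  0  0  0  0  0
 C  0  0  0  1  1  1  1  1  1
 T  0  0  0  1  1  1  1  1  2
 C  0  0  0  1  1  1  1  1  2
 G  0  0  0  1  1  1  2  2  2
 C  0  0  0  1  1  1  2  2  2
dp[5][8] = 2. One LCS (by backtracking along matches): CT.

2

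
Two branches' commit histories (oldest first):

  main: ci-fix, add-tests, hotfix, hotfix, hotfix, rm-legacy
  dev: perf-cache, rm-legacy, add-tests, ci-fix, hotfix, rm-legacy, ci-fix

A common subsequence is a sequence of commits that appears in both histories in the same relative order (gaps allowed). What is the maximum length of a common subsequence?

3

One common subsequence of length 3: ci-fix at main[1]=dev[4] → hotfix at main[5]=dev[5] → rm-legacy at main[6]=dev[6]. dp[6][7] = 3 confirms this is the maximum.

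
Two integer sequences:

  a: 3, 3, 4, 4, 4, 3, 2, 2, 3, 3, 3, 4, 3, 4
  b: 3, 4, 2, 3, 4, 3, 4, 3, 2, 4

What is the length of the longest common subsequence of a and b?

8

Let dp[i][j] be the LCS length of the first i values of a and the first j values of b. dp[i][j] = dp[i-1][j-1]+1 when the i-th and j-th values match, else max(dp[i-1][j], dp[i][j-1]).
    ·  3  4  2  3  4  3  4  3  2  4
 ·  0  0  0  0  0  0  0  0  0  0  0
 3  0  1  1  1  1  1  1  1  1  1  1
 3  0  1  1  1  2  2  2  2  2  2  2
 4  0  1  2  2  2  3  3  3  3  3  3
 4  0  1  2  2  2  3  3  4  4  4  4
 4  0  1  2  2  2  3  3  4  4  4  5
 3  0  1  2  2  3  3  4  4  5  5  5
 2  0  1  2  3  3  3  4  4  5  6  6
 2  0  1  2  3  3  3  4  4  5  6  6
 3  0  1  2  3  4  4  4  4  5  6  6
 3  0  1  2  3  4  4  5  5  5  6  6
 3  0  1  2  3  4  4  5  5  6  6  6
 4  0  1  2  3  4  5  5  6  6  6  7
 3  0  1  2  3  4  5  6  6  7  7  7
 4  0  1  2  3  4  5  6  7  7  7  8
dp[14][10] = 8. One LCS (by backtracking along matches): 3, 4, 2, 3, 3, 4, 3, 4.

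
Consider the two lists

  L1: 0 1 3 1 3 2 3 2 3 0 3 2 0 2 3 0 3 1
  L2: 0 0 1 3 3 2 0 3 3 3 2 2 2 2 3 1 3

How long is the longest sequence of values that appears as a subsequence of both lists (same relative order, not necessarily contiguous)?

12

Taking 0 at L1[1]=L2[2] → 1 at L1[2]=L2[3] → 3 at L1[3]=L2[4] → 3 at L1[5]=L2[5] → 2 at L1[6]=L2[6] → 3 at L1[7]=L2[8] → 3 at L1[9]=L2[9] → 3 at L1[11]=L2[10] → 2 at L1[12]=L2[13] → 2 at L1[14]=L2[14] → 3 at L1[15]=L2[15] → 3 at L1[17]=L2[17] gives a common subsequence of length 12. Since dp[18][17] = 12, nothing longer is possible.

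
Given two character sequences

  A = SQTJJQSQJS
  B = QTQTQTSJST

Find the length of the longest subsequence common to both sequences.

6

Let dp[i][j] be the LCS length of the first i characters of A and the first j characters of B. dp[i][j] = dp[i-1][j-1]+1 when the i-th and j-th characters match, else max(dp[i-1][j], dp[i][j-1]).
    ·  Q  T  Q  T  Q  T  S  J  S  T
 ·  0  0  0  0  0  0  0  0  0  0  0
 S  0  0  0  0  0  0  0  1  1  1  1
 Q  0  1  1  1  1  1  1  1  1  1  1
 T  0  1  2  2  2  2  2  2  2  2  2
 J  0  1  2  2  2  2  2  2  3  3  3
 J  0  1  2  2  2  2  2  2  3  3  3
 Q  0  1  2  3  3  3  3  3  3  3  3
 S  0  1  2  3  3  3  3  4  4  4  4
 Q  0  1  2  3  3  4  4  4  4  4  4
 J  0  1  2  3  3  4  4  4  5  5  5
 S  0  1  2  3  3  4  4  5  5  6  6
dp[10][10] = 6. One LCS (by backtracking along matches): QTQSJS.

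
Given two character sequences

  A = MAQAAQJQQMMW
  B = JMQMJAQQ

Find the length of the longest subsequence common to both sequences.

5

Pick M at A[1]=B[2] → Q at A[3]=B[3] → A at A[5]=B[6] → Q at A[8]=B[7] → Q at A[9]=B[8]; all 5 characters appear in both, in order. Since dp[12][8] = 5, nothing longer is possible.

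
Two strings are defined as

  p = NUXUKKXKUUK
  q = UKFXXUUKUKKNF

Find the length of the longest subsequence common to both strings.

Let dp[i][j] be the LCS length of the first i characters of p and the first j characters of q. dp[i][j] = dp[i-1][j-1]+1 when the i-th and j-th characters match, else max(dp[i-1][j], dp[i][j-1]).
    ·  U  K  F  X  X  U  U  K  U  K  K  N  F
 ·  0  0  0  0  0  0  0  0  0  0  0  0  0  0
 N  0  0  0  0  0  0  0  0  0  0  0  0  1  1
 U  0  1  1  1  1  1  1  1  1  1  1  1  1  1
 X  0  1  1  1  2  2  2  2  2  2  2  2  2  2
 U  0  1  1  1  2  2  3  3  3  3  3  3  3  3
 K  0  1  2  2  2  2  3  3  4  4  4  4  4  4
 K  0  1  2  2  2  2  3  3  4  4  5  5  5  5
 X  0  1  2  2  3  3  3  3  4  4  5  5  5  5
 K  0  1  2  2  3  3  3  3  4  4  5  6  6  6
 U  0  1  2  2  3  3  4  4  4  5  5  6  6  6
 U  0  1  2  2  3  3  4  5  5  5  5  6  6  6
 K  0  1  2  2  3  3  4  5  6  6  6  6  6  6
dp[11][13] = 6. One LCS (by backtracking along matches): UXUKKK.

6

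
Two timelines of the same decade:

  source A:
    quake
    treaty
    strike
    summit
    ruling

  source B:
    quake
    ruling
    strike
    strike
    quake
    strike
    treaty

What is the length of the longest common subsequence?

2

One common subsequence of length 2: quake [1,5]; then treaty [2,7]. The LCS DP gives dp[5][7] = 2, so this is optimal.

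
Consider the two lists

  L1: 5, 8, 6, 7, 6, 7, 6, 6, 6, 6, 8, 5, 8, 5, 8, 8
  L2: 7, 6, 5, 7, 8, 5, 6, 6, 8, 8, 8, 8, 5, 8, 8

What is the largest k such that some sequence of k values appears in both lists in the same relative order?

Match 7 (L1 #4, L2 #1), 6 (L1 #5, L2 #2), 7 (L1 #6, L2 #4), 6 (L1 #7, L2 #7), 6 (L1 #8, L2 #8), 8 (L1 #11, L2 #11), 8 (L1 #13, L2 #12), 5 (L1 #14, L2 #13), 8 (L1 #15, L2 #14), 8 (L1 #16, L2 #15) — 10 values in the same relative order in both. dp[16][15] = 10 confirms this is the maximum.

10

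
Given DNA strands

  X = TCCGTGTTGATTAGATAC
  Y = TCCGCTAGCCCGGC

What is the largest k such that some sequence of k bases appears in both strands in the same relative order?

9

One common subsequence of length 9: T (X #1, Y #1), then C (X #2, Y #2), then C (X #3, Y #3), then G (X #4, Y #4), then T (X #5, Y #6), then G (X #6, Y #8), then G (X #9, Y #12), then G (X #14, Y #13), then C (X #18, Y #14). Since dp[18][14] = 9, nothing longer is possible.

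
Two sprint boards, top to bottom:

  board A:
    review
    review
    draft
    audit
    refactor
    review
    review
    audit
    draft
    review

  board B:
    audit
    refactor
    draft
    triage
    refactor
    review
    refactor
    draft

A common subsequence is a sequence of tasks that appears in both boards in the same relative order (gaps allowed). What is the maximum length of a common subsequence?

Taking draft at board A[3]=board B[3] → refactor at board A[5]=board B[5] → review at board A[6]=board B[6] → draft at board A[9]=board B[8] gives a common subsequence of length 4. Since dp[10][8] = 4, nothing longer is possible.

4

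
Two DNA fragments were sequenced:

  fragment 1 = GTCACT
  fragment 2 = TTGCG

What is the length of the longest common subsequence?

Let dp[i][j] be the LCS length of the first i bases of fragment 1 and the first j bases of fragment 2. dp[i][j] = dp[i-1][j-1]+1 when the i-th and j-th bases match, else max(dp[i-1][j], dp[i][j-1]).
    ·  T  T  G  C  G
 ·  0  0  0  0  0  0
 G  0  0  0  1  1  1
 T  0  1  1  1  1  1
 C  0  1  1  1  2  2
 A  0  1  1  1  2  2
 C  0  1  1  1  2  2
 T  0  1  2  2  2  2
dp[6][5] = 2. One LCS (by backtracking along matches): GC.

2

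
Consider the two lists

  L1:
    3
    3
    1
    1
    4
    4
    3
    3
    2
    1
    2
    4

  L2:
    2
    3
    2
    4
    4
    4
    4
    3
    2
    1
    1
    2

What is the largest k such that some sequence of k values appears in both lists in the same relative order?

Taking 3 at L1[1]=L2[2]; then 4 at L1[5]=L2[6]; then 4 at L1[6]=L2[7]; then 3 at L1[8]=L2[8]; then 2 at L1[9]=L2[9]; then 1 at L1[10]=L2[11]; then 2 at L1[11]=L2[12] gives a common subsequence of length 7. dp[12][12] = 7 confirms this is the maximum.

7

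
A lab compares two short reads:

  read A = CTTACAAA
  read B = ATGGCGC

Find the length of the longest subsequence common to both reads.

Let dp[i][j] be the LCS length of the first i bases of read A and the first j bases of read B. dp[i][j] = dp[i-1][j-1]+1 when the i-th and j-th bases match, else max(dp[i-1][j], dp[i][j-1]).
    ·  A  T  G  G  C  G  C
 ·  0  0  0  0  0  0  0  0
 C  0  0  0  0  0  1  1  1
 T  0  0  1  1  1  1  1  1
 T  0  0  1  1  1  1  1  1
 A  0  1  1  1  1  1  1  1
 C  0  1  1  1  1  2  2  2
 A  0  1  1  1  1  2  2  2
 A  0  1  1  1  1  2  2  2
 A  0  1  1  1  1  2  2  2
dp[8][7] = 2. One LCS (by backtracking along matches): CC.

2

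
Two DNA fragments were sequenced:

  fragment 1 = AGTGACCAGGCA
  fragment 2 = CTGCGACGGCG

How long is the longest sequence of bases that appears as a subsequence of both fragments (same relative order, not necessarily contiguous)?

7

Let dp[i][j] be the LCS length of the first i bases of fragment 1 and the first j bases of fragment 2. dp[i][j] = dp[i-1][j-1]+1 when the i-th and j-th bases match, else max(dp[i-1][j], dp[i][j-1]).
    ·  C  T  G  C  G  A  C  G  G  C  G
 ·  0  0  0  0  0  0  0  0  0  0  0  0
 A  0  0  0  0  0  0  1  1  1  1  1  1
 G  0  0  0  1  1  1  1  1  2  2  2  2
 T  0  0  1  1  1  1  1  1  2  2  2  2
 G  0  0  1  2  2  2  2  2  2  3  3  3
 A  0  0  1  2  2  2  3  3  3  3  3  3
 C  0  1  1  2  3  3  3  4  4  4  4  4
 C  0  1  1  2  3  3  3  4  4  4  5  5
 A  0  1  1  2  3  3  4  4  4  4  5  5
 G  0  1  1  2  3  4  4  4  5  5  5  6
 G  0  1  1  2  3  4  4  4  5  6  6  6
 C  0  1  1  2  3  4  4  5  5  6  7  7
 A  0  1  1  2  3  4  5  5  5  6  7  7
dp[12][11] = 7. One LCS (by backtracking along matches): GGACGGC.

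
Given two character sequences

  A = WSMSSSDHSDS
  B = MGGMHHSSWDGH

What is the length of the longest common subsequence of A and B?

5

Let dp[i][j] be the LCS length of the first i characters of A and the first j characters of B. dp[i][j] = dp[i-1][j-1]+1 when the i-th and j-th characters match, else max(dp[i-1][j], dp[i][j-1]).
    ·  M  G  G  M  H  H  S  S  W  D  G  H
 ·  0  0  0  0  0  0  0  0  0  0  0  0  0
 W  0  0  0  0  0  0  0  0  0  1  1  1  1
 S  0  0  0  0  0  0  0  1  1  1  1  1  1
 M  0  1  1  1  1  1  1  1  1  1  1  1  1
 S  0  1  1  1  1  1  1  2  2  2  2  2  2
 S  0  1  1  1  1  1  1  2  3  3  3  3  3
 S  0  1  1  1  1  1  1  2  3  3  3  3  3
 D  0  1  1  1  1  1  1  2  3  3  4  4  4
 H  0  1  1  1  1  2  2  2  3  3  4  4  5
 S  0  1  1  1  1  2  2  3  3  3  4  4  5
 D  0  1  1  1  1  2  2  3  3  3  4  4  5
 S  0  1  1  1  1  2  2  3  4  4  4  4  5
dp[11][12] = 5. One LCS (by backtracking along matches): MSSDH.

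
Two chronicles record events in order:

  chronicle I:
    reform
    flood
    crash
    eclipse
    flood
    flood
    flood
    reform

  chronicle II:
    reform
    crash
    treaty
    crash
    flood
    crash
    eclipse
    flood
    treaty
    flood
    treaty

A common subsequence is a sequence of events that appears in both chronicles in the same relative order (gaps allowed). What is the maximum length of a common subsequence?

6

Taking reform [1,1], flood [2,5], crash [3,6], eclipse [4,7], flood [5,8], flood [6,10] gives a common subsequence of length 6, and the DP table's final entry dp[8][11] is also 6, so no common subsequence is longer.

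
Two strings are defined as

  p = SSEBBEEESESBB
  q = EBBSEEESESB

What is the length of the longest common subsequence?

10

One common subsequence of length 10: E (p #3, q #1) → B (p #4, q #2) → B (p #5, q #3) → E (p #6, q #5) → E (p #7, q #6) → E (p #8, q #7) → S (p #9, q #8) → E (p #10, q #9) → S (p #11, q #10) → B (p #13, q #11), and the DP table's final entry dp[13][11] is also 10, so no common subsequence is longer.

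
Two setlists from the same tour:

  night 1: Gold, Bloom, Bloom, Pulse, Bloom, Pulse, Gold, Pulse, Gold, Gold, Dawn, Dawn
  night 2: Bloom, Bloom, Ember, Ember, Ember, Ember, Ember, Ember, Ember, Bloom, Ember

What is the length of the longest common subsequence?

3

Pick Bloom [2,1]; then Bloom [3,2]; then Bloom [5,10]; all 3 songs appear in both, in order. dp[12][11] = 3 confirms this is the maximum.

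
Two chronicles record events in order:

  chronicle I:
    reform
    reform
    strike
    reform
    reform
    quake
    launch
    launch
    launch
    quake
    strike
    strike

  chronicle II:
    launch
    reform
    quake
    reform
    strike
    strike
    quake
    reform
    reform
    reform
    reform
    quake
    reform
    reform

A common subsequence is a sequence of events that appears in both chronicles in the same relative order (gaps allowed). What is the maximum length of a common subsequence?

6

Taking reform [1,2]; then reform [2,4]; then strike [3,6]; then reform [4,10]; then reform [5,11]; then quake [6,12] gives a common subsequence of length 6. dp[12][14] = 6 confirms this is the maximum.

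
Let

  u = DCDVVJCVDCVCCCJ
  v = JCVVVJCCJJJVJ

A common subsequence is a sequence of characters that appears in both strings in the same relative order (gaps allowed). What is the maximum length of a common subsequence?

Pick C [2,2], then V [4,4], then V [5,5], then J [6,6], then C [7,7], then C [10,8], then V [11,12], then J [15,13]; all 8 characters appear in both, in order, and the DP table's final entry dp[15][13] is also 8, so no common subsequence is longer.

8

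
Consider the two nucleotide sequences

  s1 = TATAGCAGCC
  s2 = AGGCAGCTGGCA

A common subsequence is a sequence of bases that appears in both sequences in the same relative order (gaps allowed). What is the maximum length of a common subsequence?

7

One common subsequence of length 7: A (s1 #2, s2 #1), then G (s1 #5, s2 #3), then C (s1 #6, s2 #4), then A (s1 #7, s2 #5), then G (s1 #8, s2 #6), then C (s1 #9, s2 #7), then C (s1 #10, s2 #11). dp[10][12] = 7 confirms this is the maximum.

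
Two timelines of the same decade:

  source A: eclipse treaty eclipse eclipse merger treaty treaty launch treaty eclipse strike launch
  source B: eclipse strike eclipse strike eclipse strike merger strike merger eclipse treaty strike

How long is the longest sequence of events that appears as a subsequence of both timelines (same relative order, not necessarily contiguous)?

Match eclipse [1,1], eclipse [3,3], eclipse [4,5], merger [5,9], treaty [9,11], strike [11,12] — 6 events in the same relative order in both, and the DP table's final entry dp[12][12] is also 6, so no common subsequence is longer.

6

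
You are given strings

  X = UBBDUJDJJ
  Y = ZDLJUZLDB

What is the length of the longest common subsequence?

3

Taking D (X #4, Y #2), U (X #5, Y #5), D (X #7, Y #8) gives a common subsequence of length 3, and the DP table's final entry dp[9][9] is also 3, so no common subsequence is longer.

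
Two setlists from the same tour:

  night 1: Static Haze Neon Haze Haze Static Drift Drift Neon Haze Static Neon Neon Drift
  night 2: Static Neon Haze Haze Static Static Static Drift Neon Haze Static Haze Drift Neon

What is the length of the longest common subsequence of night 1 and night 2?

Taking Static (night 1 #1, night 2 #1); then Neon (night 1 #3, night 2 #2); then Haze (night 1 #4, night 2 #3); then Haze (night 1 #5, night 2 #4); then Static (night 1 #6, night 2 #7); then Drift (night 1 #8, night 2 #8); then Neon (night 1 #9, night 2 #9); then Haze (night 1 #10, night 2 #10); then Static (night 1 #11, night 2 #11); then Neon (night 1 #13, night 2 #14) gives a common subsequence of length 10, and the DP table's final entry dp[14][14] is also 10, so no common subsequence is longer.

10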